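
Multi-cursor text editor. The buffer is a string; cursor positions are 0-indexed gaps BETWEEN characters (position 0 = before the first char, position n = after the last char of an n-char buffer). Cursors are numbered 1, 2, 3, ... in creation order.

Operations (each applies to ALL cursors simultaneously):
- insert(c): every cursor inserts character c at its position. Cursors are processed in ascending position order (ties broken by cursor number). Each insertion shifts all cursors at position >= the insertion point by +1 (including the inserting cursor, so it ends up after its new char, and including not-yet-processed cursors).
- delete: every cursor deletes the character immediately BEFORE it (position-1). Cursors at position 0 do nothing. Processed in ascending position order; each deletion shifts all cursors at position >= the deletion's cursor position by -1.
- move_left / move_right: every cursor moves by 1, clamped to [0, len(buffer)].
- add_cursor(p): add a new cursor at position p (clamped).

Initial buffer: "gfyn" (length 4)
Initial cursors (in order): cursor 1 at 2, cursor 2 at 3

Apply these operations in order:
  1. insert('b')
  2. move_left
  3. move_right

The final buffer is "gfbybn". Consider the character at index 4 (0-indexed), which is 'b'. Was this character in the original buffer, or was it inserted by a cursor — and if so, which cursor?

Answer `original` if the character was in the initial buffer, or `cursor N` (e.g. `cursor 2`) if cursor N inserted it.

After op 1 (insert('b')): buffer="gfbybn" (len 6), cursors c1@3 c2@5, authorship ..1.2.
After op 2 (move_left): buffer="gfbybn" (len 6), cursors c1@2 c2@4, authorship ..1.2.
After op 3 (move_right): buffer="gfbybn" (len 6), cursors c1@3 c2@5, authorship ..1.2.
Authorship (.=original, N=cursor N): . . 1 . 2 .
Index 4: author = 2

Answer: cursor 2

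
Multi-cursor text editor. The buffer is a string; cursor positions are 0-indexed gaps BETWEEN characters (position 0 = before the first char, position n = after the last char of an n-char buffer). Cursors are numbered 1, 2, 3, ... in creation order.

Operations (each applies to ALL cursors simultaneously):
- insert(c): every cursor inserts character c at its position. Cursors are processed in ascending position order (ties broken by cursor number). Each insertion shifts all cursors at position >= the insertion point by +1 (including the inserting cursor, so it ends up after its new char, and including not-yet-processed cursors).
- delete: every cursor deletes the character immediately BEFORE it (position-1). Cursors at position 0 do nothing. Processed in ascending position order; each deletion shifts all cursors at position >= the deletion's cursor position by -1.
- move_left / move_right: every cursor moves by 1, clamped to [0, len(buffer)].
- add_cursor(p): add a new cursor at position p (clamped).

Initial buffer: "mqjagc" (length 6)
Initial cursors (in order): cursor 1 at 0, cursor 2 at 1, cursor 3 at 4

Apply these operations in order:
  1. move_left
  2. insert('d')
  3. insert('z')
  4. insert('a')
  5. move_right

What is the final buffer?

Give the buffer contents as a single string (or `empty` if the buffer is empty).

Answer: ddzzaamqjdzaagc

Derivation:
After op 1 (move_left): buffer="mqjagc" (len 6), cursors c1@0 c2@0 c3@3, authorship ......
After op 2 (insert('d')): buffer="ddmqjdagc" (len 9), cursors c1@2 c2@2 c3@6, authorship 12...3...
After op 3 (insert('z')): buffer="ddzzmqjdzagc" (len 12), cursors c1@4 c2@4 c3@9, authorship 1212...33...
After op 4 (insert('a')): buffer="ddzzaamqjdzaagc" (len 15), cursors c1@6 c2@6 c3@12, authorship 121212...333...
After op 5 (move_right): buffer="ddzzaamqjdzaagc" (len 15), cursors c1@7 c2@7 c3@13, authorship 121212...333...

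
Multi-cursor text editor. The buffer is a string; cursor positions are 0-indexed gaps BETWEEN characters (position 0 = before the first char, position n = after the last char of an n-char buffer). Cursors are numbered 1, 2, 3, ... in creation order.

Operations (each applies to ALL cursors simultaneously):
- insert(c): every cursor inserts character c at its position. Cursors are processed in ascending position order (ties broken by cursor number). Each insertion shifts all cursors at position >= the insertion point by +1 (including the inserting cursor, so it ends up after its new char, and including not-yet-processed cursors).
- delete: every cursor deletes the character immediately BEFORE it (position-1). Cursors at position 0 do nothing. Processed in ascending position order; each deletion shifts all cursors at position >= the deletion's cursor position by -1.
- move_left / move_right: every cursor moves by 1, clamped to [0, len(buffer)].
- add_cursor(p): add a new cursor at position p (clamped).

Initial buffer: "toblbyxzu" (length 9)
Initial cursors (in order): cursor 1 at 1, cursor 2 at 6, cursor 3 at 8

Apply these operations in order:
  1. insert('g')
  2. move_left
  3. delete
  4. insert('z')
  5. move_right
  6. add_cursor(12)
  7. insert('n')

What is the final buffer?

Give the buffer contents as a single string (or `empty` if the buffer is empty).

Answer: zgnoblbzgnxzgnun

Derivation:
After op 1 (insert('g')): buffer="tgoblbygxzgu" (len 12), cursors c1@2 c2@8 c3@11, authorship .1.....2..3.
After op 2 (move_left): buffer="tgoblbygxzgu" (len 12), cursors c1@1 c2@7 c3@10, authorship .1.....2..3.
After op 3 (delete): buffer="goblbgxgu" (len 9), cursors c1@0 c2@5 c3@7, authorship 1....2.3.
After op 4 (insert('z')): buffer="zgoblbzgxzgu" (len 12), cursors c1@1 c2@7 c3@10, authorship 11....22.33.
After op 5 (move_right): buffer="zgoblbzgxzgu" (len 12), cursors c1@2 c2@8 c3@11, authorship 11....22.33.
After op 6 (add_cursor(12)): buffer="zgoblbzgxzgu" (len 12), cursors c1@2 c2@8 c3@11 c4@12, authorship 11....22.33.
After op 7 (insert('n')): buffer="zgnoblbzgnxzgnun" (len 16), cursors c1@3 c2@10 c3@14 c4@16, authorship 111....222.333.4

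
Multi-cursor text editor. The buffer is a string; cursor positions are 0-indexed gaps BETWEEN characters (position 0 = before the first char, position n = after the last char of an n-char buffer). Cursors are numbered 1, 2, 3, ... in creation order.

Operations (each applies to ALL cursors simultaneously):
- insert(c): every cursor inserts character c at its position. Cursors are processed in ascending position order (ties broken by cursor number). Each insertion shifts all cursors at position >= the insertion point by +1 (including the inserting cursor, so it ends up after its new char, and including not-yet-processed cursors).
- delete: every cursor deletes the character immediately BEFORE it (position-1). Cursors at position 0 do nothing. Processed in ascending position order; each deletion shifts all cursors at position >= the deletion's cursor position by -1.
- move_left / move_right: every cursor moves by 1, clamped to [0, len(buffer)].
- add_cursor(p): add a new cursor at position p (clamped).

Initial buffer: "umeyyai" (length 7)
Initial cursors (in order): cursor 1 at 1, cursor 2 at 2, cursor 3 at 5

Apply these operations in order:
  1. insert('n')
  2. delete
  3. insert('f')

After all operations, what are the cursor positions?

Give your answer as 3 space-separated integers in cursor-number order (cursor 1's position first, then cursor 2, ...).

After op 1 (insert('n')): buffer="unmneyynai" (len 10), cursors c1@2 c2@4 c3@8, authorship .1.2...3..
After op 2 (delete): buffer="umeyyai" (len 7), cursors c1@1 c2@2 c3@5, authorship .......
After op 3 (insert('f')): buffer="ufmfeyyfai" (len 10), cursors c1@2 c2@4 c3@8, authorship .1.2...3..

Answer: 2 4 8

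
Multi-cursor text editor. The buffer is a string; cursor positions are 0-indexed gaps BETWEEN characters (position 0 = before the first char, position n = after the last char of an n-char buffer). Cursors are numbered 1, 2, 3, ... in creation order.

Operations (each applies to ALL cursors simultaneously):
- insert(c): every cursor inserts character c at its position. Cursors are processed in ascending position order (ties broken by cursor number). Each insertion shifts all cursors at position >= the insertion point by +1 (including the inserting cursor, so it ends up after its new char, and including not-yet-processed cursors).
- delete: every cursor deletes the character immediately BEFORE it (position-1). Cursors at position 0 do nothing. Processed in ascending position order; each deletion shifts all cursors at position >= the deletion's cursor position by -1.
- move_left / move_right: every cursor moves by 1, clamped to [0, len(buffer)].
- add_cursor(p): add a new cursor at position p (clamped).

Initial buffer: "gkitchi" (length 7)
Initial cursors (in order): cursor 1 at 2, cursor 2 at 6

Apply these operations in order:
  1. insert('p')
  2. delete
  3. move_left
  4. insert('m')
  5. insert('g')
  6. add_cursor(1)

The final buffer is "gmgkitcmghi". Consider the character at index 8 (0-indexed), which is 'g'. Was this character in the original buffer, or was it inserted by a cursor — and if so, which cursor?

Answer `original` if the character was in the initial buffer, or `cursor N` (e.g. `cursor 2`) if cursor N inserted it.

After op 1 (insert('p')): buffer="gkpitchpi" (len 9), cursors c1@3 c2@8, authorship ..1....2.
After op 2 (delete): buffer="gkitchi" (len 7), cursors c1@2 c2@6, authorship .......
After op 3 (move_left): buffer="gkitchi" (len 7), cursors c1@1 c2@5, authorship .......
After op 4 (insert('m')): buffer="gmkitcmhi" (len 9), cursors c1@2 c2@7, authorship .1....2..
After op 5 (insert('g')): buffer="gmgkitcmghi" (len 11), cursors c1@3 c2@9, authorship .11....22..
After op 6 (add_cursor(1)): buffer="gmgkitcmghi" (len 11), cursors c3@1 c1@3 c2@9, authorship .11....22..
Authorship (.=original, N=cursor N): . 1 1 . . . . 2 2 . .
Index 8: author = 2

Answer: cursor 2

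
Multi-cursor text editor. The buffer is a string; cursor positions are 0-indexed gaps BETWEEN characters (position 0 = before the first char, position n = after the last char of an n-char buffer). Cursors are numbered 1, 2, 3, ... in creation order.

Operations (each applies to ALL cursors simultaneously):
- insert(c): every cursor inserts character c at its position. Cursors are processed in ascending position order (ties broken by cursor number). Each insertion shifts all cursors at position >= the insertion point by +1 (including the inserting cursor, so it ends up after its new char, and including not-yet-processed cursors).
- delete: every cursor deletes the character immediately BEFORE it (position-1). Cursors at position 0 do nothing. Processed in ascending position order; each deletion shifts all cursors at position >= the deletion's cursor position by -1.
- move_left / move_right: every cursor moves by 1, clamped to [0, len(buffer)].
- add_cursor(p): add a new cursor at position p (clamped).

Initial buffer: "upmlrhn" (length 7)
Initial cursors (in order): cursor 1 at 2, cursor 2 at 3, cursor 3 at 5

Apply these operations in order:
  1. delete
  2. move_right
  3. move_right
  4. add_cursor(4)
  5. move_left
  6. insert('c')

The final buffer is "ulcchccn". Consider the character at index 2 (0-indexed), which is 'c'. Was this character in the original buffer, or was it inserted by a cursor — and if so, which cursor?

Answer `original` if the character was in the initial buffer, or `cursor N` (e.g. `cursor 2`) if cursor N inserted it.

After op 1 (delete): buffer="ulhn" (len 4), cursors c1@1 c2@1 c3@2, authorship ....
After op 2 (move_right): buffer="ulhn" (len 4), cursors c1@2 c2@2 c3@3, authorship ....
After op 3 (move_right): buffer="ulhn" (len 4), cursors c1@3 c2@3 c3@4, authorship ....
After op 4 (add_cursor(4)): buffer="ulhn" (len 4), cursors c1@3 c2@3 c3@4 c4@4, authorship ....
After op 5 (move_left): buffer="ulhn" (len 4), cursors c1@2 c2@2 c3@3 c4@3, authorship ....
After op 6 (insert('c')): buffer="ulcchccn" (len 8), cursors c1@4 c2@4 c3@7 c4@7, authorship ..12.34.
Authorship (.=original, N=cursor N): . . 1 2 . 3 4 .
Index 2: author = 1

Answer: cursor 1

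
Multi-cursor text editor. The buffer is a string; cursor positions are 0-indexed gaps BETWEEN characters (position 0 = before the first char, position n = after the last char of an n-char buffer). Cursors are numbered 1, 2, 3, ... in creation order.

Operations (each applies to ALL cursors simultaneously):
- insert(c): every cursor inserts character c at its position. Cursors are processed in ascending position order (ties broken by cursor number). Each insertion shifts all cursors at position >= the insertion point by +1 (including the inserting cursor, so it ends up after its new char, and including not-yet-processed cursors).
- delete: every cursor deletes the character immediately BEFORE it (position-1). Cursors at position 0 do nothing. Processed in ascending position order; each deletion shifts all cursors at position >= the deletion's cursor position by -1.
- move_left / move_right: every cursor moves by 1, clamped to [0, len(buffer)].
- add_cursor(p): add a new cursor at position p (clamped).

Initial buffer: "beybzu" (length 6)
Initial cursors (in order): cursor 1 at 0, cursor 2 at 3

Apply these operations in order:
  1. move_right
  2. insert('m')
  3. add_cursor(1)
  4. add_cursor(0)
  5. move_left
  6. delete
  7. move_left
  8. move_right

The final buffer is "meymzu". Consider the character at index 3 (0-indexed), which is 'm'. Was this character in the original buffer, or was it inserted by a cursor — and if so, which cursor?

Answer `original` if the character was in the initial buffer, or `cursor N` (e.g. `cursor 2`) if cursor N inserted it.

Answer: cursor 2

Derivation:
After op 1 (move_right): buffer="beybzu" (len 6), cursors c1@1 c2@4, authorship ......
After op 2 (insert('m')): buffer="bmeybmzu" (len 8), cursors c1@2 c2@6, authorship .1...2..
After op 3 (add_cursor(1)): buffer="bmeybmzu" (len 8), cursors c3@1 c1@2 c2@6, authorship .1...2..
After op 4 (add_cursor(0)): buffer="bmeybmzu" (len 8), cursors c4@0 c3@1 c1@2 c2@6, authorship .1...2..
After op 5 (move_left): buffer="bmeybmzu" (len 8), cursors c3@0 c4@0 c1@1 c2@5, authorship .1...2..
After op 6 (delete): buffer="meymzu" (len 6), cursors c1@0 c3@0 c4@0 c2@3, authorship 1..2..
After op 7 (move_left): buffer="meymzu" (len 6), cursors c1@0 c3@0 c4@0 c2@2, authorship 1..2..
After op 8 (move_right): buffer="meymzu" (len 6), cursors c1@1 c3@1 c4@1 c2@3, authorship 1..2..
Authorship (.=original, N=cursor N): 1 . . 2 . .
Index 3: author = 2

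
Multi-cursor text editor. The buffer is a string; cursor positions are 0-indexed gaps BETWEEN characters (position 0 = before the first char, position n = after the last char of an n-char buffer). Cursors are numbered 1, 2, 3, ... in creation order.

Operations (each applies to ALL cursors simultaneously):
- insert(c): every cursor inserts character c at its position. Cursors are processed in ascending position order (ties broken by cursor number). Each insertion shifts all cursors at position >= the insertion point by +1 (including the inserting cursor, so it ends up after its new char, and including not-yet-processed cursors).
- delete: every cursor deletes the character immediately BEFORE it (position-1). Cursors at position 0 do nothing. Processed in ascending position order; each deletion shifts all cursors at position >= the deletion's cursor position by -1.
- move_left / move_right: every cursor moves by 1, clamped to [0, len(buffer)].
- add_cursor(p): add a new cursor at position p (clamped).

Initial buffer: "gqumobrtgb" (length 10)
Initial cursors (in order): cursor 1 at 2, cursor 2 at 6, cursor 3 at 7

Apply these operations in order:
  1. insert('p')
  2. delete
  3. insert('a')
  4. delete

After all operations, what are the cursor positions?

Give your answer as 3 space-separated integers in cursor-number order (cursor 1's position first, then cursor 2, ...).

Answer: 2 6 7

Derivation:
After op 1 (insert('p')): buffer="gqpumobprptgb" (len 13), cursors c1@3 c2@8 c3@10, authorship ..1....2.3...
After op 2 (delete): buffer="gqumobrtgb" (len 10), cursors c1@2 c2@6 c3@7, authorship ..........
After op 3 (insert('a')): buffer="gqaumobaratgb" (len 13), cursors c1@3 c2@8 c3@10, authorship ..1....2.3...
After op 4 (delete): buffer="gqumobrtgb" (len 10), cursors c1@2 c2@6 c3@7, authorship ..........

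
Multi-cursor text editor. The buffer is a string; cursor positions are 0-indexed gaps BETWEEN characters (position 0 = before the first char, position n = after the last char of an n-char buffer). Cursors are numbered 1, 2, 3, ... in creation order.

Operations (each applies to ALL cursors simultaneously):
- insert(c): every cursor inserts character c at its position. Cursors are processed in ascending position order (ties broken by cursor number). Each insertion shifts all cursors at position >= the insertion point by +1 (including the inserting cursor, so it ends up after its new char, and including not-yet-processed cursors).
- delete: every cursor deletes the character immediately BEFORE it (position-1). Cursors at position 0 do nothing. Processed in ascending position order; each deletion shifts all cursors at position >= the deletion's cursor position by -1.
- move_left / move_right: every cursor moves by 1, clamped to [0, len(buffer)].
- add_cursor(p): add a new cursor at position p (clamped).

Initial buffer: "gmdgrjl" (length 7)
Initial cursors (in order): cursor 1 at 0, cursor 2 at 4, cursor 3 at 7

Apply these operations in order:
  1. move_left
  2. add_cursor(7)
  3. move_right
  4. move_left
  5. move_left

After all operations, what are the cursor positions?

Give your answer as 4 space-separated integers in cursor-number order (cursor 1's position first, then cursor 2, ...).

After op 1 (move_left): buffer="gmdgrjl" (len 7), cursors c1@0 c2@3 c3@6, authorship .......
After op 2 (add_cursor(7)): buffer="gmdgrjl" (len 7), cursors c1@0 c2@3 c3@6 c4@7, authorship .......
After op 3 (move_right): buffer="gmdgrjl" (len 7), cursors c1@1 c2@4 c3@7 c4@7, authorship .......
After op 4 (move_left): buffer="gmdgrjl" (len 7), cursors c1@0 c2@3 c3@6 c4@6, authorship .......
After op 5 (move_left): buffer="gmdgrjl" (len 7), cursors c1@0 c2@2 c3@5 c4@5, authorship .......

Answer: 0 2 5 5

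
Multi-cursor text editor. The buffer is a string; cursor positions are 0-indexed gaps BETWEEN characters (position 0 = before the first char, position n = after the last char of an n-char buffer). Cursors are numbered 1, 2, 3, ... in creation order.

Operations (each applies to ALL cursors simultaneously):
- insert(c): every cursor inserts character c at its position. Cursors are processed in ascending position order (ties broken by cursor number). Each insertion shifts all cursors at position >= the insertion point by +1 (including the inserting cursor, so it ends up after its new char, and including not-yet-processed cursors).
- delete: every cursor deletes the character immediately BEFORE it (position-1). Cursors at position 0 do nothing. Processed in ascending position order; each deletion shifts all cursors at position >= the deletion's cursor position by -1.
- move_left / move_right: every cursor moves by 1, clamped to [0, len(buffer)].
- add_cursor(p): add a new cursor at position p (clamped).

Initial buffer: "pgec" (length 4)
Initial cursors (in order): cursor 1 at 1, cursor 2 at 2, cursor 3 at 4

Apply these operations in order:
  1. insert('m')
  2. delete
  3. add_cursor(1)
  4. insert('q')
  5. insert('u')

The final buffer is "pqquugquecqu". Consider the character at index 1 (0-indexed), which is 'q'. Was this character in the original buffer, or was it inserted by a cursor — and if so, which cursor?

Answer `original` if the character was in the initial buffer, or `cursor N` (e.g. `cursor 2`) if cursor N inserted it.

Answer: cursor 1

Derivation:
After op 1 (insert('m')): buffer="pmgmecm" (len 7), cursors c1@2 c2@4 c3@7, authorship .1.2..3
After op 2 (delete): buffer="pgec" (len 4), cursors c1@1 c2@2 c3@4, authorship ....
After op 3 (add_cursor(1)): buffer="pgec" (len 4), cursors c1@1 c4@1 c2@2 c3@4, authorship ....
After op 4 (insert('q')): buffer="pqqgqecq" (len 8), cursors c1@3 c4@3 c2@5 c3@8, authorship .14.2..3
After op 5 (insert('u')): buffer="pqquugquecqu" (len 12), cursors c1@5 c4@5 c2@8 c3@12, authorship .1414.22..33
Authorship (.=original, N=cursor N): . 1 4 1 4 . 2 2 . . 3 3
Index 1: author = 1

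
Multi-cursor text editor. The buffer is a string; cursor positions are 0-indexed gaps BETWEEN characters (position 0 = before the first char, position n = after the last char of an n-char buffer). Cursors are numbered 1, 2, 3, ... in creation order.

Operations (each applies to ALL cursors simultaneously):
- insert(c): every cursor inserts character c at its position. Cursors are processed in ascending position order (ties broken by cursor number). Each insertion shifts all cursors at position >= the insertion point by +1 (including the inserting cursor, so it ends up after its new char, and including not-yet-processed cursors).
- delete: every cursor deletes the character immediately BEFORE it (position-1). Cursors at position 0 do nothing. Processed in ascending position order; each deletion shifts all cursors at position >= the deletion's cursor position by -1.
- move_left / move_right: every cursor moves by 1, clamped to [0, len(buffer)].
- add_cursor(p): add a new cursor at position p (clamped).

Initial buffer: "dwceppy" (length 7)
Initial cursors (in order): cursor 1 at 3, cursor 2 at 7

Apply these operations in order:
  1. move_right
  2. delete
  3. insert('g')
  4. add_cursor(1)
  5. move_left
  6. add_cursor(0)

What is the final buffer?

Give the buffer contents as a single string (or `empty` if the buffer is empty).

Answer: dwcgppg

Derivation:
After op 1 (move_right): buffer="dwceppy" (len 7), cursors c1@4 c2@7, authorship .......
After op 2 (delete): buffer="dwcpp" (len 5), cursors c1@3 c2@5, authorship .....
After op 3 (insert('g')): buffer="dwcgppg" (len 7), cursors c1@4 c2@7, authorship ...1..2
After op 4 (add_cursor(1)): buffer="dwcgppg" (len 7), cursors c3@1 c1@4 c2@7, authorship ...1..2
After op 5 (move_left): buffer="dwcgppg" (len 7), cursors c3@0 c1@3 c2@6, authorship ...1..2
After op 6 (add_cursor(0)): buffer="dwcgppg" (len 7), cursors c3@0 c4@0 c1@3 c2@6, authorship ...1..2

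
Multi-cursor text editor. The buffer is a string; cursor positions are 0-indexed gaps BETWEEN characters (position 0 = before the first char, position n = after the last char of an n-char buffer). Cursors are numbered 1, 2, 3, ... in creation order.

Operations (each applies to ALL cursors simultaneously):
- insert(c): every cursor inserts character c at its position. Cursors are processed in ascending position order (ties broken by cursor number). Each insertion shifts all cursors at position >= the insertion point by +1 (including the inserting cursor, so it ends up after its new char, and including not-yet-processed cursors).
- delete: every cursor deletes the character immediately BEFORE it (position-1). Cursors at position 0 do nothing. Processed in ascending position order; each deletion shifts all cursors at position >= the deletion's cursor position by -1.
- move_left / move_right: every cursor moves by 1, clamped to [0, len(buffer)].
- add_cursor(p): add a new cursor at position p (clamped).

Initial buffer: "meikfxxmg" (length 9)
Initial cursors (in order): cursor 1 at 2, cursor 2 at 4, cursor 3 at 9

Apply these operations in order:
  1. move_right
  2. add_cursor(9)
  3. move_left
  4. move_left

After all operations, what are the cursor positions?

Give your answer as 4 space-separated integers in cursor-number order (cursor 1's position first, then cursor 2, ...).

Answer: 1 3 7 7

Derivation:
After op 1 (move_right): buffer="meikfxxmg" (len 9), cursors c1@3 c2@5 c3@9, authorship .........
After op 2 (add_cursor(9)): buffer="meikfxxmg" (len 9), cursors c1@3 c2@5 c3@9 c4@9, authorship .........
After op 3 (move_left): buffer="meikfxxmg" (len 9), cursors c1@2 c2@4 c3@8 c4@8, authorship .........
After op 4 (move_left): buffer="meikfxxmg" (len 9), cursors c1@1 c2@3 c3@7 c4@7, authorship .........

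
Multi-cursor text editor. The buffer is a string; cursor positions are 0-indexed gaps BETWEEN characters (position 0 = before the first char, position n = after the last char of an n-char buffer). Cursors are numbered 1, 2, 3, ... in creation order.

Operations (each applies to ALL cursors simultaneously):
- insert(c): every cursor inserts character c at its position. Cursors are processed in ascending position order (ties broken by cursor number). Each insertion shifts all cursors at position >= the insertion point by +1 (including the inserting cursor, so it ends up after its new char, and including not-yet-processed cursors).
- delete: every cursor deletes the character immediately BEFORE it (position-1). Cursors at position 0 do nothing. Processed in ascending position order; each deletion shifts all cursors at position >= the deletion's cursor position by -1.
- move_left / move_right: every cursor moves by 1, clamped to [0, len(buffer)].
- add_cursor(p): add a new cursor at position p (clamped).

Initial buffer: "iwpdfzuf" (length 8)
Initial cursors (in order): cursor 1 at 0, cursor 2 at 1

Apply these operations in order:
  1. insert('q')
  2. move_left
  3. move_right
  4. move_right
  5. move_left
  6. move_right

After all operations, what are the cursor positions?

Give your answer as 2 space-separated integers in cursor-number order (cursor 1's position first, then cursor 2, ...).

Answer: 2 4

Derivation:
After op 1 (insert('q')): buffer="qiqwpdfzuf" (len 10), cursors c1@1 c2@3, authorship 1.2.......
After op 2 (move_left): buffer="qiqwpdfzuf" (len 10), cursors c1@0 c2@2, authorship 1.2.......
After op 3 (move_right): buffer="qiqwpdfzuf" (len 10), cursors c1@1 c2@3, authorship 1.2.......
After op 4 (move_right): buffer="qiqwpdfzuf" (len 10), cursors c1@2 c2@4, authorship 1.2.......
After op 5 (move_left): buffer="qiqwpdfzuf" (len 10), cursors c1@1 c2@3, authorship 1.2.......
After op 6 (move_right): buffer="qiqwpdfzuf" (len 10), cursors c1@2 c2@4, authorship 1.2.......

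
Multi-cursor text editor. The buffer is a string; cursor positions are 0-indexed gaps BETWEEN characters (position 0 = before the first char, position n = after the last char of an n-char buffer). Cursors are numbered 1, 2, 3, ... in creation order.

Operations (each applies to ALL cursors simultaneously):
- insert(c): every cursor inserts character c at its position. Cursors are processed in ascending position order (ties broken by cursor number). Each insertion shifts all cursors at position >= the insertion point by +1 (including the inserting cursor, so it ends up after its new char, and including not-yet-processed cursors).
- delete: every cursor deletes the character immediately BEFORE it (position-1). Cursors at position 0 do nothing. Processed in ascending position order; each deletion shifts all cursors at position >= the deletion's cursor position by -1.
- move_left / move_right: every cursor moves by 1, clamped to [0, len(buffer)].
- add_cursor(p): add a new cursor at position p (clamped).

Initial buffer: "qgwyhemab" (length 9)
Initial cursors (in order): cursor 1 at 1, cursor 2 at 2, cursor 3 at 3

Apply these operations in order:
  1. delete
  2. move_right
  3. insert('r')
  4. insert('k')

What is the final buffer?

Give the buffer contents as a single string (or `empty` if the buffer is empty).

After op 1 (delete): buffer="yhemab" (len 6), cursors c1@0 c2@0 c3@0, authorship ......
After op 2 (move_right): buffer="yhemab" (len 6), cursors c1@1 c2@1 c3@1, authorship ......
After op 3 (insert('r')): buffer="yrrrhemab" (len 9), cursors c1@4 c2@4 c3@4, authorship .123.....
After op 4 (insert('k')): buffer="yrrrkkkhemab" (len 12), cursors c1@7 c2@7 c3@7, authorship .123123.....

Answer: yrrrkkkhemab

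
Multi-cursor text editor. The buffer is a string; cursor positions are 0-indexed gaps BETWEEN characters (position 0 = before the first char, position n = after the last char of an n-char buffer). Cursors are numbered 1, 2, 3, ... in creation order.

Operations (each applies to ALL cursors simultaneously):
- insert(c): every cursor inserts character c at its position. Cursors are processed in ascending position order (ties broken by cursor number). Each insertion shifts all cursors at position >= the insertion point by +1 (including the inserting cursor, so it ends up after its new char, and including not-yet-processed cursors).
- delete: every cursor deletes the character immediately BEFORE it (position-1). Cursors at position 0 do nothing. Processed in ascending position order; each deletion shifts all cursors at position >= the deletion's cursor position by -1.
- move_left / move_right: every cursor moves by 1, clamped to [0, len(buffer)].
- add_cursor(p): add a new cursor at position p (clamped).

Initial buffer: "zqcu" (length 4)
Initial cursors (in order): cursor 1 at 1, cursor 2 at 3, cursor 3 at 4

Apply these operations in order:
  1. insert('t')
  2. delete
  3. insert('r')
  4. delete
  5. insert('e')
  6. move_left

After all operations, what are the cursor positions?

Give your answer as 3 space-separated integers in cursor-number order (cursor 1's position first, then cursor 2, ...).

After op 1 (insert('t')): buffer="ztqctut" (len 7), cursors c1@2 c2@5 c3@7, authorship .1..2.3
After op 2 (delete): buffer="zqcu" (len 4), cursors c1@1 c2@3 c3@4, authorship ....
After op 3 (insert('r')): buffer="zrqcrur" (len 7), cursors c1@2 c2@5 c3@7, authorship .1..2.3
After op 4 (delete): buffer="zqcu" (len 4), cursors c1@1 c2@3 c3@4, authorship ....
After op 5 (insert('e')): buffer="zeqceue" (len 7), cursors c1@2 c2@5 c3@7, authorship .1..2.3
After op 6 (move_left): buffer="zeqceue" (len 7), cursors c1@1 c2@4 c3@6, authorship .1..2.3

Answer: 1 4 6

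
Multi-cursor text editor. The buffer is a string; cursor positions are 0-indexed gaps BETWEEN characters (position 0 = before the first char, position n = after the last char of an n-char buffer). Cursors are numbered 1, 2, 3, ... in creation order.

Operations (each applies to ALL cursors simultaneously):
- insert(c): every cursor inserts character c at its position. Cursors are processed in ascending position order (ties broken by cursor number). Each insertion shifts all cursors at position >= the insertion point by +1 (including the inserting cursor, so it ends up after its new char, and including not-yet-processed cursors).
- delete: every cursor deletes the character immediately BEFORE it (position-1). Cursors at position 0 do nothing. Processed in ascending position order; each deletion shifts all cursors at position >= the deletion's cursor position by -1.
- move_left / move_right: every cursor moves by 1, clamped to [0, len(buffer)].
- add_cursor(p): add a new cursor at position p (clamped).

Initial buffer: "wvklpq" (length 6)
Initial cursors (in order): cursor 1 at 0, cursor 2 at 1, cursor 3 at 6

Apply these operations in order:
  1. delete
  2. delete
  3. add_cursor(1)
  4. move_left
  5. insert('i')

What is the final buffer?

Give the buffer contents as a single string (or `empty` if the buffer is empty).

Answer: iiivkil

Derivation:
After op 1 (delete): buffer="vklp" (len 4), cursors c1@0 c2@0 c3@4, authorship ....
After op 2 (delete): buffer="vkl" (len 3), cursors c1@0 c2@0 c3@3, authorship ...
After op 3 (add_cursor(1)): buffer="vkl" (len 3), cursors c1@0 c2@0 c4@1 c3@3, authorship ...
After op 4 (move_left): buffer="vkl" (len 3), cursors c1@0 c2@0 c4@0 c3@2, authorship ...
After op 5 (insert('i')): buffer="iiivkil" (len 7), cursors c1@3 c2@3 c4@3 c3@6, authorship 124..3.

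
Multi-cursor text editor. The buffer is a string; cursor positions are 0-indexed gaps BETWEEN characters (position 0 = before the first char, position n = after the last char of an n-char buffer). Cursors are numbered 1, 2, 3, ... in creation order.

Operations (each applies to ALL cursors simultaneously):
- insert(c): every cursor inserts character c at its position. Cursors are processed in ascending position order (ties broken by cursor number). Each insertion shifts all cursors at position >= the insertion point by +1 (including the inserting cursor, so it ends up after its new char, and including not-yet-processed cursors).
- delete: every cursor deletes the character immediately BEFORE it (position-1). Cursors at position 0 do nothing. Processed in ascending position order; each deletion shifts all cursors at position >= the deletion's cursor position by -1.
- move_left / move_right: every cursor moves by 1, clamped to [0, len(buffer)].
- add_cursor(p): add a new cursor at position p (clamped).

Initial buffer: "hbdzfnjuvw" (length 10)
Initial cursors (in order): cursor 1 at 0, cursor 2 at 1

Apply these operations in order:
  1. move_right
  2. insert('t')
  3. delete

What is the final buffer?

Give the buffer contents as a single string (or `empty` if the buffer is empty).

After op 1 (move_right): buffer="hbdzfnjuvw" (len 10), cursors c1@1 c2@2, authorship ..........
After op 2 (insert('t')): buffer="htbtdzfnjuvw" (len 12), cursors c1@2 c2@4, authorship .1.2........
After op 3 (delete): buffer="hbdzfnjuvw" (len 10), cursors c1@1 c2@2, authorship ..........

Answer: hbdzfnjuvw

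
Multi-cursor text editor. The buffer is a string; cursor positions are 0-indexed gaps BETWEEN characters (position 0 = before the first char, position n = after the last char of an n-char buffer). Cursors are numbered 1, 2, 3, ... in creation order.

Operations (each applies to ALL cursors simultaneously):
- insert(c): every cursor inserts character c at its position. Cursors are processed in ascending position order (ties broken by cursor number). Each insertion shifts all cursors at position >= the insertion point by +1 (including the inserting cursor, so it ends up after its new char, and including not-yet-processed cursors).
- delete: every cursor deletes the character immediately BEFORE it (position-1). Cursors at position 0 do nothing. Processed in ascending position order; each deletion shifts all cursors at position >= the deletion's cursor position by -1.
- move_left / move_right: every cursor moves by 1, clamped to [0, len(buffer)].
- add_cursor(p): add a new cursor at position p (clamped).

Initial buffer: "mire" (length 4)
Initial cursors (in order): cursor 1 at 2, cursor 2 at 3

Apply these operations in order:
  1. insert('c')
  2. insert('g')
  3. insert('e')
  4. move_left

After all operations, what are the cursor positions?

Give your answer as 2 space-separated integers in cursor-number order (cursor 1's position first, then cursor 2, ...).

Answer: 4 8

Derivation:
After op 1 (insert('c')): buffer="micrce" (len 6), cursors c1@3 c2@5, authorship ..1.2.
After op 2 (insert('g')): buffer="micgrcge" (len 8), cursors c1@4 c2@7, authorship ..11.22.
After op 3 (insert('e')): buffer="micgercgee" (len 10), cursors c1@5 c2@9, authorship ..111.222.
After op 4 (move_left): buffer="micgercgee" (len 10), cursors c1@4 c2@8, authorship ..111.222.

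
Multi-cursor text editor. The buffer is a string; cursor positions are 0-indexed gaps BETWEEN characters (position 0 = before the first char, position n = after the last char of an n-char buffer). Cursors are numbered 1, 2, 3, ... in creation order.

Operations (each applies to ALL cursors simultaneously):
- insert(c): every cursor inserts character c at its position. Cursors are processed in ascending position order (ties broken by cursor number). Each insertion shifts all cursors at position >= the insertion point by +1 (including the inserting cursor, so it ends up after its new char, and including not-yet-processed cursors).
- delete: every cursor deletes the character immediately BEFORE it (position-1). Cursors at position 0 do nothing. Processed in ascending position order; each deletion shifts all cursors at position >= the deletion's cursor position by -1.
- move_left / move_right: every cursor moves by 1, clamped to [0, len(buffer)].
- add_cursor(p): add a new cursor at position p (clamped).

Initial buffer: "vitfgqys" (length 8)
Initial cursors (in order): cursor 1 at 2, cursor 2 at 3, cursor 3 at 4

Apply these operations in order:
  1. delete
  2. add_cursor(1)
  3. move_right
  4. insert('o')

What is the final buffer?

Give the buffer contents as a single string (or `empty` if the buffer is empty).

After op 1 (delete): buffer="vgqys" (len 5), cursors c1@1 c2@1 c3@1, authorship .....
After op 2 (add_cursor(1)): buffer="vgqys" (len 5), cursors c1@1 c2@1 c3@1 c4@1, authorship .....
After op 3 (move_right): buffer="vgqys" (len 5), cursors c1@2 c2@2 c3@2 c4@2, authorship .....
After op 4 (insert('o')): buffer="vgooooqys" (len 9), cursors c1@6 c2@6 c3@6 c4@6, authorship ..1234...

Answer: vgooooqys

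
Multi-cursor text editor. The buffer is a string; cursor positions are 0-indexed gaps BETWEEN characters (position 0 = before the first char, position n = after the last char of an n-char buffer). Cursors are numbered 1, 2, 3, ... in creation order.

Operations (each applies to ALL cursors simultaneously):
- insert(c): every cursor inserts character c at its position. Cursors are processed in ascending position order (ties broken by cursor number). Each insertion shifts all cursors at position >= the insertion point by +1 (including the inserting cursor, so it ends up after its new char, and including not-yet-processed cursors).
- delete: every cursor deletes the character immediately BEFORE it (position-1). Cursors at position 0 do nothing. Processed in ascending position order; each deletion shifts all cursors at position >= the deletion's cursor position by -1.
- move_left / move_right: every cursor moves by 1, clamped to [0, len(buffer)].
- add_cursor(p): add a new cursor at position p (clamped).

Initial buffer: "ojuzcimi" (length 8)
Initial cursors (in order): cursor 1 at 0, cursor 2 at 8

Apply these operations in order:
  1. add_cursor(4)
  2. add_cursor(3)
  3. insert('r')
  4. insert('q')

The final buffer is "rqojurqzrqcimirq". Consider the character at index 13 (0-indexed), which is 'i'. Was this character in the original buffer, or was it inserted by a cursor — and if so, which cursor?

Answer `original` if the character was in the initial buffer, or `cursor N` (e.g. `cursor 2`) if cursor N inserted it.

After op 1 (add_cursor(4)): buffer="ojuzcimi" (len 8), cursors c1@0 c3@4 c2@8, authorship ........
After op 2 (add_cursor(3)): buffer="ojuzcimi" (len 8), cursors c1@0 c4@3 c3@4 c2@8, authorship ........
After op 3 (insert('r')): buffer="rojurzrcimir" (len 12), cursors c1@1 c4@5 c3@7 c2@12, authorship 1...4.3....2
After op 4 (insert('q')): buffer="rqojurqzrqcimirq" (len 16), cursors c1@2 c4@7 c3@10 c2@16, authorship 11...44.33....22
Authorship (.=original, N=cursor N): 1 1 . . . 4 4 . 3 3 . . . . 2 2
Index 13: author = original

Answer: original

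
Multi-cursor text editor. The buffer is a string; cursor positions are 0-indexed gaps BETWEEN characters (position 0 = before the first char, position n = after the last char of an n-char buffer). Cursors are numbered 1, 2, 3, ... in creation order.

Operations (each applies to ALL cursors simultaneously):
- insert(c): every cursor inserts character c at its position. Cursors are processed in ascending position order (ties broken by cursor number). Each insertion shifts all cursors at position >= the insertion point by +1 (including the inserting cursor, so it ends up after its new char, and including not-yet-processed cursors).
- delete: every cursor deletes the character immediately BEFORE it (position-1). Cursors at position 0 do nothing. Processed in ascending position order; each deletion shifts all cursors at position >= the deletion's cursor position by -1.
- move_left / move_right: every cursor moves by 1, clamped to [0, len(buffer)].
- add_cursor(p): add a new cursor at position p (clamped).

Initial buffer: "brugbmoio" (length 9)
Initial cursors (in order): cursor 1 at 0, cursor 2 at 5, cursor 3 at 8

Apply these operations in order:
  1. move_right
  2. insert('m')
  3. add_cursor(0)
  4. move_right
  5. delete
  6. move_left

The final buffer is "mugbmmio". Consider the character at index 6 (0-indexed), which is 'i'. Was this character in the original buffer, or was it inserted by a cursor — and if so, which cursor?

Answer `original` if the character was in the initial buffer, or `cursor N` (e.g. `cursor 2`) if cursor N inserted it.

After op 1 (move_right): buffer="brugbmoio" (len 9), cursors c1@1 c2@6 c3@9, authorship .........
After op 2 (insert('m')): buffer="bmrugbmmoiom" (len 12), cursors c1@2 c2@8 c3@12, authorship .1.....2...3
After op 3 (add_cursor(0)): buffer="bmrugbmmoiom" (len 12), cursors c4@0 c1@2 c2@8 c3@12, authorship .1.....2...3
After op 4 (move_right): buffer="bmrugbmmoiom" (len 12), cursors c4@1 c1@3 c2@9 c3@12, authorship .1.....2...3
After op 5 (delete): buffer="mugbmmio" (len 8), cursors c4@0 c1@1 c2@6 c3@8, authorship 1....2..
After op 6 (move_left): buffer="mugbmmio" (len 8), cursors c1@0 c4@0 c2@5 c3@7, authorship 1....2..
Authorship (.=original, N=cursor N): 1 . . . . 2 . .
Index 6: author = original

Answer: original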